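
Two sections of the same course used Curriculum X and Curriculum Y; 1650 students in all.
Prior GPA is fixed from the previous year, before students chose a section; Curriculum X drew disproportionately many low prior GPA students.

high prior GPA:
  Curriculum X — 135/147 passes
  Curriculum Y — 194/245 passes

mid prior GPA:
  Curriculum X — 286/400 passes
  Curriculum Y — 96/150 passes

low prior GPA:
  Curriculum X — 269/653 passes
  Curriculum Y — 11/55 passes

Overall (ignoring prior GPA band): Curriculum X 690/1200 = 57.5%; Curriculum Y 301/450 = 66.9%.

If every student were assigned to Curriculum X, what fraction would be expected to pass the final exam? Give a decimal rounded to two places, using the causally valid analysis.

0.63

Nothing the teaching method does changes prior GPA band; the imbalance is an allocation artefact. With prior GPA band also predicting the outcome, the pooled figure is confounded, and the within-stratum comparison is the causal one.
Standardising Curriculum X to the population prior GPA band mix: 0.238·135/147 + 0.333·286/400 + 0.429·269/653 = 0.633.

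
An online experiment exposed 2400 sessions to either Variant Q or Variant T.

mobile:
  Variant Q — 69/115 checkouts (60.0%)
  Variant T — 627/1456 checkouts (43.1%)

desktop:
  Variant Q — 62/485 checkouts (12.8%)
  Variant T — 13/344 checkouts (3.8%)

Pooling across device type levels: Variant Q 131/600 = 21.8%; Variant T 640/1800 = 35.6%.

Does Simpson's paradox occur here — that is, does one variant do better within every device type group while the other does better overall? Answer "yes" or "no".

yes

Within each device type level (mobile 60.0% vs 43.1%; desktop 12.8% vs 3.8%), Variant Q has the higher rate every time. Pooled: 21.8% vs 35.6% — Variant T has the higher rate overall. The two comparisons disagree.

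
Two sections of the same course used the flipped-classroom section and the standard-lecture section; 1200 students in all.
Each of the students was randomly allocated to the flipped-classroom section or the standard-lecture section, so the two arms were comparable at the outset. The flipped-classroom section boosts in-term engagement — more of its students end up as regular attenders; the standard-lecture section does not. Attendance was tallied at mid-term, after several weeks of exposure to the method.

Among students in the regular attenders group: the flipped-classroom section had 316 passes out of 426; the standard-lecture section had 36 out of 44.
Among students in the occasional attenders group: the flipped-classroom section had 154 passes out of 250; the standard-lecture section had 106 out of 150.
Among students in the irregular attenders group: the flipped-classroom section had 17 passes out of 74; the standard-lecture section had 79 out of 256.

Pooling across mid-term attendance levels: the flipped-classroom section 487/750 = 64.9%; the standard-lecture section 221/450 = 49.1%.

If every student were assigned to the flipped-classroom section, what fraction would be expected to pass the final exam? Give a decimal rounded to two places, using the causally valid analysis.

0.65

Mid-term attendance is recorded after the teaching method and is itself shifted by it — it sits on the causal path from teaching method to outcome. Conditioning on a mediator would strip out part of the effect we want; the pooled comparison gives the total causal effect.
So P(outcome | do(the flipped-classroom section)) is just the pooled rate for the flipped-classroom section: 487/750 = 0.649.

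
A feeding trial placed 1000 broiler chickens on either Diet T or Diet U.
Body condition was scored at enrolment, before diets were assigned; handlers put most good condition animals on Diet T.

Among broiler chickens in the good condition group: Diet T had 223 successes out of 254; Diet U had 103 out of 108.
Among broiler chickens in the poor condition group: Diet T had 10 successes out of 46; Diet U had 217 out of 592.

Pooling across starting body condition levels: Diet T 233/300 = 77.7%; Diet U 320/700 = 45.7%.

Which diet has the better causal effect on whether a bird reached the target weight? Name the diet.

Diet U

Starting body condition is set before the diet has any effect — it is not caused by the diet — and it independently drives the outcome. That makes it a confounder, so the causal comparison is within starting body condition levels.
Within each level — good condition: 87.8% vs 95.4%; poor condition: 21.7% vs 36.7% — Diet U is higher every time.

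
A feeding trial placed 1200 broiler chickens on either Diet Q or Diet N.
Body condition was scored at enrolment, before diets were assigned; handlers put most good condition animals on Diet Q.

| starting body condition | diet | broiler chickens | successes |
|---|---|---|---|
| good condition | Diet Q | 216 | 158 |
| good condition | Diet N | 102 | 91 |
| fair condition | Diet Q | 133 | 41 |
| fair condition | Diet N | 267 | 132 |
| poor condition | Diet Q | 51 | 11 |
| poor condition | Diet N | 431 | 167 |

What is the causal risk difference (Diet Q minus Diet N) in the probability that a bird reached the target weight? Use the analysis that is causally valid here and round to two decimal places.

Here starting body condition is a common cause — it drives both which diet a case falls under and the outcome. The crude comparison mixes populations; the stratum-specific rates are the causally relevant ones.
Adjusting over the population distribution of starting body condition: 0.265·(0.731−0.892) + 0.333·(0.308−0.494) + 0.402·(0.216−0.387) = -0.174.

-0.17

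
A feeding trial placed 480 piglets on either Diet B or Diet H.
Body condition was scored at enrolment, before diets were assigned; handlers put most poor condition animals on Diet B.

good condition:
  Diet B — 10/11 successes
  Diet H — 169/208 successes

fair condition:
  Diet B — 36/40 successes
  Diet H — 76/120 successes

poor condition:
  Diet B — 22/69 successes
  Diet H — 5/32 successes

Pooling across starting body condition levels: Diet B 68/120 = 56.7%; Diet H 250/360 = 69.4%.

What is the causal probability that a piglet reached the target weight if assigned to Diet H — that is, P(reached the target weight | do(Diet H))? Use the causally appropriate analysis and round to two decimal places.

The stratified and pooled comparisons disagree (Diet B wins within each starting body condition; Diet H wins overall), so the answer turns on the causal role of starting body condition.
Starting body condition satisfies the back-door criterion: it is not a descendant of the diet, and it blocks the spurious path from diet to outcome. Adjusting for it (i.e., using the within-starting body condition rates) gives the causal effect.
Standardising Diet H to the population starting body condition mix: 0.456·169/208 + 0.333·76/120 + 0.210·5/32 = 0.615.

0.61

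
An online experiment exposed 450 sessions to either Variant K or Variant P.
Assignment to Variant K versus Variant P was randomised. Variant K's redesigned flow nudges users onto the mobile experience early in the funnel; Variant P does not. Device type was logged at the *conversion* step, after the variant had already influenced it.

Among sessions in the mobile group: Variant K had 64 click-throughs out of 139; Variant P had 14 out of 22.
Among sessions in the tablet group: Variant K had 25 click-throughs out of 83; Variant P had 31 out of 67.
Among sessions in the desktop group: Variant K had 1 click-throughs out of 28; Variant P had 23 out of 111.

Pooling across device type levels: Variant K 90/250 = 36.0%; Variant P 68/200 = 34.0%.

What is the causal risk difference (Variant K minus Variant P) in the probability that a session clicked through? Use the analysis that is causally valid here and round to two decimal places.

+0.02

The stratified and pooled comparisons disagree (Variant P wins within each device type; Variant K wins overall), so the answer turns on the causal role of device type.
Device type here is a post-treatment variable shaped by the variant; conditioning on it would introduce bias rather than remove it. The overall comparison is the causal one.
The causal difference is the pooled difference: 0.360 − 0.340 = +0.020.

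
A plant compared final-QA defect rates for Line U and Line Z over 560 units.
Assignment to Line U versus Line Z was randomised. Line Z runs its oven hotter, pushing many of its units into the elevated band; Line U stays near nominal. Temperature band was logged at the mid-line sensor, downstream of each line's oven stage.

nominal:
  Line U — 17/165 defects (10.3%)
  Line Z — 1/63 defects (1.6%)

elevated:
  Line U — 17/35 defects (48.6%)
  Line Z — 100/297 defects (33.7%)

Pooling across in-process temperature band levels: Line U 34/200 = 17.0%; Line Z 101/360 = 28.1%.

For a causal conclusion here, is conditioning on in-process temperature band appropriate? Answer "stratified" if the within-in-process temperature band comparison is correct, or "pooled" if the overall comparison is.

pooled

Within every in-process temperature band level Line Z has the lower rate, yet pooled Line U does — Simpson's reversal.
In-process temperature band here is a post-treatment variable shaped by the line; conditioning on it would introduce bias rather than remove it. The overall comparison is the causal one.
Pooled: Line U 17.0% vs Line Z 28.1%; Line U is lower overall.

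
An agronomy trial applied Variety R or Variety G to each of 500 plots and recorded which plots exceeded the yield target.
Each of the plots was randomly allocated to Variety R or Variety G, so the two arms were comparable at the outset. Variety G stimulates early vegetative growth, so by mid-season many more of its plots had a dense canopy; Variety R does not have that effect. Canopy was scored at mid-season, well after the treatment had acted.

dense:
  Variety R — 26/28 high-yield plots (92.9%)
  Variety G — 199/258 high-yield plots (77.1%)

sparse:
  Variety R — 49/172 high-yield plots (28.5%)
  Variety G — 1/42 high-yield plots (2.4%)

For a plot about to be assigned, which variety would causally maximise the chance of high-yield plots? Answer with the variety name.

Variety G

Variety R is higher inside every mid-season canopy stratum but Variety G is higher in aggregate. Whether to stratify depends on how mid-season canopy relates to the variety.
Mid-season canopy is recorded after the variety and is itself shifted by it — it sits on the causal path from variety to outcome. Conditioning on a mediator would strip out part of the effect we want; the pooled comparison gives the total causal effect.
Pooled: Variety R 37.5% vs Variety G 66.7%; Variety G is higher overall.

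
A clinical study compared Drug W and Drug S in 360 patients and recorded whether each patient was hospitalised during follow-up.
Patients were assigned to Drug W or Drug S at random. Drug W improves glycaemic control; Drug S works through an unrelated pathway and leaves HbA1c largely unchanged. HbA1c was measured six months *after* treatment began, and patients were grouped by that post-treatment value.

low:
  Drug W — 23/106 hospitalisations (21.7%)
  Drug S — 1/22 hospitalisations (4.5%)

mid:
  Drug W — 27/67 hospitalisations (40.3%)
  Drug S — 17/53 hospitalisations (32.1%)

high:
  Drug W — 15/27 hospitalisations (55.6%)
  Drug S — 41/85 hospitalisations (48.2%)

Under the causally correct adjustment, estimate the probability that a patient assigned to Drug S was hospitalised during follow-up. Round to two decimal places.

HbA1c is downstream of the drug. One should not condition on a consequence of treatment, so the overall rates are the right comparison.
So P(outcome | do(Drug S)) is just the pooled rate for Drug S: 59/160 = 0.369.

0.37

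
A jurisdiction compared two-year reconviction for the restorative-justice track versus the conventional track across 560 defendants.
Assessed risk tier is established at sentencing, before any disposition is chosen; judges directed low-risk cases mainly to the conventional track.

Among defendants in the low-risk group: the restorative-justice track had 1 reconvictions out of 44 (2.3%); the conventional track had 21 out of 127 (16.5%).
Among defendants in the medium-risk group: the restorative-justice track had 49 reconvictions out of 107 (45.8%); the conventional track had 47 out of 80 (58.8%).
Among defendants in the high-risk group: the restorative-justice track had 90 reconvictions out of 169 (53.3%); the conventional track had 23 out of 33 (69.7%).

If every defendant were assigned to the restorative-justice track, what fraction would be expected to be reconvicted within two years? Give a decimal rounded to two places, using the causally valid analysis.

The stratified and pooled comparisons disagree (the restorative-justice track wins within each assessed risk tier; the conventional track wins overall), so the answer turns on the causal role of assessed risk tier.
Since assessed risk tier is a pre-existing factor (not a product of the disposition) and it affects the outcome on its own, it is a confounder. The stratified rates, not the pooled rate, identify the causal effect.
Standardising the restorative-justice track to the population assessed risk tier mix: 0.305·1/44 + 0.334·49/107 + 0.361·90/169 = 0.352.

0.35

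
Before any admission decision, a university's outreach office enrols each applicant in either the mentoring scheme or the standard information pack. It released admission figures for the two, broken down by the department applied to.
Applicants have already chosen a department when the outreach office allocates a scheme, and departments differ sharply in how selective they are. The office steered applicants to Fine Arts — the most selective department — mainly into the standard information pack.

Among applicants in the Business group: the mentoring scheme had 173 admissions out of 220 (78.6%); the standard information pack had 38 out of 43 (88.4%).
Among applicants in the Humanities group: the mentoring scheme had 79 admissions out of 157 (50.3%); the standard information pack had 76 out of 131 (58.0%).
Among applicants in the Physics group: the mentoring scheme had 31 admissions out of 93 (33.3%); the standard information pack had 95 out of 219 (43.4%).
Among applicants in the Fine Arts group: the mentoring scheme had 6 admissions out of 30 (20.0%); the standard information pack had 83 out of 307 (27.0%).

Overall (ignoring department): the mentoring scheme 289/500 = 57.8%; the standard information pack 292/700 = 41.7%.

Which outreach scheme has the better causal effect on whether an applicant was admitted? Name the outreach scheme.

the standard information pack

Here department is a common cause — it drives both which outreach scheme a case falls under and the outcome. The crude comparison mixes populations; the stratum-specific rates are the causally relevant ones.
Within each level — Business: 78.6% vs 88.4%; Humanities: 50.3% vs 58.0%; Physics: 33.3% vs 43.4%; Fine Arts: 20.0% vs 27.0% — the standard information pack is higher every time.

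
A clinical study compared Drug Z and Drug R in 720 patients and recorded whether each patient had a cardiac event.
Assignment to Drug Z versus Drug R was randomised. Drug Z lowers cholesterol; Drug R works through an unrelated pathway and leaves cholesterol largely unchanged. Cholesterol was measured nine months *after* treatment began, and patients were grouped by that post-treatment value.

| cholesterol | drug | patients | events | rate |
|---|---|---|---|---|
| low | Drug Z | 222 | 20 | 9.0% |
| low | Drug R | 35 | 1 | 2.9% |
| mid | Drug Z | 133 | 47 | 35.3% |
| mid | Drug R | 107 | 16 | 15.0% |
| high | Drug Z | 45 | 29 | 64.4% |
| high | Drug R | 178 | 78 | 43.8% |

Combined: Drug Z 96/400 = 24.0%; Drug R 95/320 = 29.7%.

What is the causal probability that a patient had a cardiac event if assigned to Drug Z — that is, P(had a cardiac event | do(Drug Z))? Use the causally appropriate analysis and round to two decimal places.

Cholesterol is downstream of the drug. One should not condition on a consequence of treatment, so the overall rates are the right comparison.
So P(outcome | do(Drug Z)) is just the pooled rate for Drug Z: 96/400 = 0.240.

0.24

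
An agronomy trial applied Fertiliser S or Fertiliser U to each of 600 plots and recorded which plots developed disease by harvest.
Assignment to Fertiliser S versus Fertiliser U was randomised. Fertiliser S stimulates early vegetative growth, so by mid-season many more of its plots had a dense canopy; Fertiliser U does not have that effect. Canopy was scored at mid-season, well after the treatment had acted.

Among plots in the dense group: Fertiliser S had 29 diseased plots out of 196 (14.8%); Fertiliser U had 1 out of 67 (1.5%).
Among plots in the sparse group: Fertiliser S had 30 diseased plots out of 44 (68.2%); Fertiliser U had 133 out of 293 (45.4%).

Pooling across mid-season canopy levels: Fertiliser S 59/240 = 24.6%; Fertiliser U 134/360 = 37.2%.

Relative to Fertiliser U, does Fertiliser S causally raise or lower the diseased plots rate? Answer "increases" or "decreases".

The mid-season canopy-specific comparison favours Fertiliser U throughout, but the pooled figures favour Fertiliser S. The question is whether to condition on mid-season canopy.
Mid-season canopy here is a post-treatment variable shaped by the fertiliser; conditioning on it would introduce bias rather than remove it. The overall comparison is the causal one.
Pooled: Fertiliser S 24.6% vs Fertiliser U 37.2%; Fertiliser S is lower overall.

decreases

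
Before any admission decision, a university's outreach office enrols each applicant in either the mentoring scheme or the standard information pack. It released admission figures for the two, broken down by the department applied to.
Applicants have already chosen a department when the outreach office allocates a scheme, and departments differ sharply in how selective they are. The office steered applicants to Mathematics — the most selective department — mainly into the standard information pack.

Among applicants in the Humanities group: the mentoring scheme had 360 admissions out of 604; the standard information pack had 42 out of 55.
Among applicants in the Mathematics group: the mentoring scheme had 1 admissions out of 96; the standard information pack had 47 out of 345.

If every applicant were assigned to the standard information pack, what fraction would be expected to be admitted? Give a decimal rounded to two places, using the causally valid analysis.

0.51

Here department is a common cause — it drives both which outreach scheme a case falls under and the outcome. The crude comparison mixes populations; the stratum-specific rates are the causally relevant ones.
Standardising the standard information pack to the population department mix: 0.599·42/55 + 0.401·47/345 = 0.512.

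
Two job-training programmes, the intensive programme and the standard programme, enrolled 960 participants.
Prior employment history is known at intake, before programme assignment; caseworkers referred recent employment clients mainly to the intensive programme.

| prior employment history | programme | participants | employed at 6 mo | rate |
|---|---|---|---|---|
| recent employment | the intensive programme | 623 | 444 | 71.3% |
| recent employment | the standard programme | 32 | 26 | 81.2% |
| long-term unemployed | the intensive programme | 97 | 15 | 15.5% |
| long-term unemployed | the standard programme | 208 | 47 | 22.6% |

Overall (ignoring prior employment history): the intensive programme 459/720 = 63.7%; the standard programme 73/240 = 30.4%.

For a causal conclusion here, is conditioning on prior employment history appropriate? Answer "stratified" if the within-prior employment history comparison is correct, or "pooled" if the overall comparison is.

stratified

Here prior employment history is a common cause — it drives both which programme a case falls under and the outcome. The crude comparison mixes populations; the stratum-specific rates are the causally relevant ones.
Within each level — recent employment: 71.3% vs 81.2%; long-term unemployed: 15.5% vs 22.6% — the standard programme is higher every time.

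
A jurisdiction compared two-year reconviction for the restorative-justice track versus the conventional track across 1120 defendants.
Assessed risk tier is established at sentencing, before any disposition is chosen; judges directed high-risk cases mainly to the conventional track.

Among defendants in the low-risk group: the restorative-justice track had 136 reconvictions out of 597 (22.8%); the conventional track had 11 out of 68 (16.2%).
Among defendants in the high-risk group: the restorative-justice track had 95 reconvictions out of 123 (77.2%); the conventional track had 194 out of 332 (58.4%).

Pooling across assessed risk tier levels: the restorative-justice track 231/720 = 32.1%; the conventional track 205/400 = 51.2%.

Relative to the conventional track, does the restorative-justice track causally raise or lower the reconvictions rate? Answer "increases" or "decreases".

increases

Since assessed risk tier is a pre-existing factor (not a product of the disposition) and it affects the outcome on its own, it is a confounder. The stratified rates, not the pooled rate, identify the causal effect.
Within each level — low-risk: 22.8% vs 16.2%; high-risk: 77.2% vs 58.4% — the conventional track is lower every time.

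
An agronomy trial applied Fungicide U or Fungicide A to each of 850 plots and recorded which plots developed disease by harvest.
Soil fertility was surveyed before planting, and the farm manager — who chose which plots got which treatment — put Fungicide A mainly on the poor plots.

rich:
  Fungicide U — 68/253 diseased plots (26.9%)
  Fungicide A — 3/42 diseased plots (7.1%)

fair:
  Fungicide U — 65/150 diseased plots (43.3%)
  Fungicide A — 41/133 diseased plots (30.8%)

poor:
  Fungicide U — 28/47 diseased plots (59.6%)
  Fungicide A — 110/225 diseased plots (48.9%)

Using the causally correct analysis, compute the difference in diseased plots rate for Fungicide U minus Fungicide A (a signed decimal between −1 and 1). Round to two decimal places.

The imbalance in soil fertility arose from how plots were allocated, not from anything the fungicide did; and soil fertility independently affects the outcome. The pooled gap is confounded — condition on soil fertility.
Adjusting over the population distribution of soil fertility: 0.347·(0.269−0.071) + 0.333·(0.433−0.308) + 0.320·(0.596−0.489) = +0.144.

+0.14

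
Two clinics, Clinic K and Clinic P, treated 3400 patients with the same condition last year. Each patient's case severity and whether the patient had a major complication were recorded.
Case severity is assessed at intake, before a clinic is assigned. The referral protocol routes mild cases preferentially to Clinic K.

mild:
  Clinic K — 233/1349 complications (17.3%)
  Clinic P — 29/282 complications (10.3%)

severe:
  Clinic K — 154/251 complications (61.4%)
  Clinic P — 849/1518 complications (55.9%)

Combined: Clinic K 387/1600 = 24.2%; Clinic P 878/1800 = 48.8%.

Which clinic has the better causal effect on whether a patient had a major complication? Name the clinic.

Case severity is set before the clinic has any effect — it is not caused by the clinic — and it independently drives the outcome. That makes it a confounder, so the causal comparison is within case severity levels.
Within each level — mild: 17.3% vs 10.3%; severe: 61.4% vs 55.9% — Clinic P is lower every time.

Clinic P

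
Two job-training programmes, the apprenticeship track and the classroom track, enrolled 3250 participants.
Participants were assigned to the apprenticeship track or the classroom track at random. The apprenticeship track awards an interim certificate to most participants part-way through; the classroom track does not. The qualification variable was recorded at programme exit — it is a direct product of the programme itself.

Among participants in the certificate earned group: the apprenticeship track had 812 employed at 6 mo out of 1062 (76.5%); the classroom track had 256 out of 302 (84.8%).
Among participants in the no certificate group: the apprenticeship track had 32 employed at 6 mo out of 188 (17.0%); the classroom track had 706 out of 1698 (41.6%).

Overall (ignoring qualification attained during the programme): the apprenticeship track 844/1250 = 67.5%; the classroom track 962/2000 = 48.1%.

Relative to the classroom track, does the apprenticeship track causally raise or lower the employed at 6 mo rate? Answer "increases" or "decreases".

increases

The distribution of qualification attained during the programme is itself part of what the programme does — it is an intermediate outcome. Holding it fixed would remove that part of the effect; the total effect is the pooled difference.
Pooled: the apprenticeship track 67.5% vs the classroom track 48.1%; the apprenticeship track is higher overall.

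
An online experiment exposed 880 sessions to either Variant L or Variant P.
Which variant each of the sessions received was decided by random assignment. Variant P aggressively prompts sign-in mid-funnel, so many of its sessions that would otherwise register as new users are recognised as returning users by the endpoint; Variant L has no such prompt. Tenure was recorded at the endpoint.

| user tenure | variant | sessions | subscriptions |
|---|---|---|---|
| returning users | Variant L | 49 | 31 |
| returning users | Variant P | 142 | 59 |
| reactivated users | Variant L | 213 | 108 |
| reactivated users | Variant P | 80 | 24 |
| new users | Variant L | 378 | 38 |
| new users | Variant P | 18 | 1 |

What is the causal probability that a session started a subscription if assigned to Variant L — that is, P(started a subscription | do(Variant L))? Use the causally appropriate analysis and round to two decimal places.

0.28

The distribution of user tenure is itself part of what the variant does — it is an intermediate outcome. Holding it fixed would remove that part of the effect; the total effect is the pooled difference.
So P(outcome | do(Variant L)) is just the pooled rate for Variant L: 177/640 = 0.277.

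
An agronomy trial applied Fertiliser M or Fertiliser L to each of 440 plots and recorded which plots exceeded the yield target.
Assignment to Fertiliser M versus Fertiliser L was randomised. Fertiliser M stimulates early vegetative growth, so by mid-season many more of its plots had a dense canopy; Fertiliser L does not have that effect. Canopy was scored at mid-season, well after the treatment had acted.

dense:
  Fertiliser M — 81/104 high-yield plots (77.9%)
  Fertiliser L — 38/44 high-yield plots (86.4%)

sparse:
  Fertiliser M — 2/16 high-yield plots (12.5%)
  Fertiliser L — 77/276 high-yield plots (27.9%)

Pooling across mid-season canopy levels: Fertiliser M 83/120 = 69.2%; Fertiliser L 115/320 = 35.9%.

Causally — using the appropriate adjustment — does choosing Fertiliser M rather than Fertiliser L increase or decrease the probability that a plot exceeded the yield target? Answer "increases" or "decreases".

Mid-season canopy lies on the pathway fertiliser → mid-season canopy → outcome, so adjusting for it blocks the indirect effect. For the total causal effect of fertiliser, use the unadjusted pooled rates.
Pooled: Fertiliser M 69.2% vs Fertiliser L 35.9%; Fertiliser M is higher overall.

increases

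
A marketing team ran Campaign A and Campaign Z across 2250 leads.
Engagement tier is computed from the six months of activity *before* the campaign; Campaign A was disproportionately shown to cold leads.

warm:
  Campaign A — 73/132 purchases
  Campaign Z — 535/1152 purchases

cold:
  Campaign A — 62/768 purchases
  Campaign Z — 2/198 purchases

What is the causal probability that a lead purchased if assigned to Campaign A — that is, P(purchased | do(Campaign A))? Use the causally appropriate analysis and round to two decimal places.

The imbalance in engagement tier arose from how leads were allocated, not from anything the campaign did; and engagement tier independently affects the outcome. The pooled gap is confounded — condition on engagement tier.
Standardising Campaign A to the population engagement tier mix: 0.571·73/132 + 0.429·62/768 = 0.350.

0.35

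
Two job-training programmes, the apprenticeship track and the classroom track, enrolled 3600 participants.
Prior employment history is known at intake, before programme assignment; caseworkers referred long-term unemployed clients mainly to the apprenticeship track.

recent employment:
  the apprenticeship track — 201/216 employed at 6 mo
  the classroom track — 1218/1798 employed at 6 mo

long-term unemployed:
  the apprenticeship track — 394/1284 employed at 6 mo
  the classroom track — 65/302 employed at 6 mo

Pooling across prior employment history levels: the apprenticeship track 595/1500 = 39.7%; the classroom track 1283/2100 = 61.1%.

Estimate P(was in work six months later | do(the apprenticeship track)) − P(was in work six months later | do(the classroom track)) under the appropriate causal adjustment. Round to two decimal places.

+0.18

Prior employment history is set before the programme has any effect — it is not caused by the programme — and it independently drives the outcome. That makes it a confounder, so the causal comparison is within prior employment history levels.
Adjusting over the population distribution of prior employment history: 0.559·(0.931−0.677) + 0.441·(0.307−0.215) = +0.182.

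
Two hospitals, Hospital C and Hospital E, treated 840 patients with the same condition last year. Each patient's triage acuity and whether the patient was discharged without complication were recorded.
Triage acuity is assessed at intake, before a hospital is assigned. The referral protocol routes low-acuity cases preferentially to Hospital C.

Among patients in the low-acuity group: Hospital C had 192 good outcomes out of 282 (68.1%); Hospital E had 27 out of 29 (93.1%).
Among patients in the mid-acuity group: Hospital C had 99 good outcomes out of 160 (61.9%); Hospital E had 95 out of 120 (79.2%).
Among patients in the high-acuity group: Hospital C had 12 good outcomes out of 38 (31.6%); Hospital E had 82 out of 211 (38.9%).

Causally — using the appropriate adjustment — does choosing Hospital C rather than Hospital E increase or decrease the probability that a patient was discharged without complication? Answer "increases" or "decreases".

decreases

Within every triage acuity level Hospital E has the higher rate, yet pooled Hospital C does — Simpson's reversal.
Triage acuity differs across hospitals for reasons unrelated to any effect of the hospital itself, and it separately predicts the outcome — a classic confounder. We must compare within triage acuity levels.
Within each level — low-acuity: 68.1% vs 93.1%; mid-acuity: 61.9% vs 79.2%; high-acuity: 31.6% vs 38.9% — Hospital E is higher every time.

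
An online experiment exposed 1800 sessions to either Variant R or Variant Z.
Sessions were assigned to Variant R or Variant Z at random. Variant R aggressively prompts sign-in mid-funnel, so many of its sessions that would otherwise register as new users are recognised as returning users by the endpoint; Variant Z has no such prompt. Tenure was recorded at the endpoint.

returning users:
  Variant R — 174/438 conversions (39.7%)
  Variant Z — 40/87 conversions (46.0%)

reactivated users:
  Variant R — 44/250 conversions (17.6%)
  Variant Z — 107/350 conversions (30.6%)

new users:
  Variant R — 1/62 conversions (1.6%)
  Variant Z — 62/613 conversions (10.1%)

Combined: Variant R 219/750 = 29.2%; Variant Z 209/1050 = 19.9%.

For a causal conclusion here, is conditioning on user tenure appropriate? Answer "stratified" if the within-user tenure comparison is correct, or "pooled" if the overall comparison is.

Because the variant influences user tenure, user tenure is a post-treatment mediator, not a confounder. Stratifying on it would bias the estimate; the causal effect is the crude pooled difference.
Pooled: Variant R 29.2% vs Variant Z 19.9%; Variant R is higher overall.

pooled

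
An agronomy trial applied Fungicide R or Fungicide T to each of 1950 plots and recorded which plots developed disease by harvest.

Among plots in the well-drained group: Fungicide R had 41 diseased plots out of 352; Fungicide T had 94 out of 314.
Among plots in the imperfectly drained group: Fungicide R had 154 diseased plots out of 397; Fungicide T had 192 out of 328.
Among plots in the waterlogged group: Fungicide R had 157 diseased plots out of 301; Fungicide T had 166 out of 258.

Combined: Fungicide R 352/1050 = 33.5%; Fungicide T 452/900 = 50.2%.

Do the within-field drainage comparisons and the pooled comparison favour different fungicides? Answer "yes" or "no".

Within each field drainage level (well-drained 11.6% vs 29.9%; imperfectly drained 38.8% vs 58.5%; waterlogged 52.2% vs 64.3%), Fungicide R has the lower rate every time. Pooled: 33.5% vs 50.2% — Fungicide R has the lower rate overall. They agree.

no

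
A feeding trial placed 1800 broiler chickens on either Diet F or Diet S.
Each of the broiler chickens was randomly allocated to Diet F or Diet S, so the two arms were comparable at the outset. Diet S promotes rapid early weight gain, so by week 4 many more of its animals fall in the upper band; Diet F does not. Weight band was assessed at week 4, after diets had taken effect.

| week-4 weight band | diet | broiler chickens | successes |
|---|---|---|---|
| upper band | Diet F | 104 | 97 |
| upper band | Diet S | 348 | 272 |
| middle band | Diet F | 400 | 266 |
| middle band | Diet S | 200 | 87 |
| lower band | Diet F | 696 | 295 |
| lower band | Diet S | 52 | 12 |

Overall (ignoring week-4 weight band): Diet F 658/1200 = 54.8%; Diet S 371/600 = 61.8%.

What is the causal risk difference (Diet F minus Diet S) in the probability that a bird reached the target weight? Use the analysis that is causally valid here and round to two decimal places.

-0.07

The week-4 weight band-specific comparison favours Diet F throughout, but the pooled figures favour Diet S. The question is whether to condition on week-4 weight band.
Week-4 weight band is downstream of the diet. One should not condition on a consequence of treatment, so the overall rates are the right comparison.
The causal difference is the pooled difference: 0.548 − 0.618 = -0.070.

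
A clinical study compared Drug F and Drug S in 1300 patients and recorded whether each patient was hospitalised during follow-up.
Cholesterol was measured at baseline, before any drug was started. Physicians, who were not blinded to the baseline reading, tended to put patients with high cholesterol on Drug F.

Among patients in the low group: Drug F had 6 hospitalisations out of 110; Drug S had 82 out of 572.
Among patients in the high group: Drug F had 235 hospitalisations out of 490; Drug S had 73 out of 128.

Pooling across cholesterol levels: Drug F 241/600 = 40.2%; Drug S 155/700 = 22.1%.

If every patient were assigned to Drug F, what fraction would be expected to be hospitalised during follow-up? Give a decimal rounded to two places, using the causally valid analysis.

0.26

The cholesterol-specific comparison favours Drug F throughout, but the pooled figures favour Drug S. The question is whether to condition on cholesterol.
Here cholesterol is a common cause — it drives both which drug a case falls under and the outcome. The crude comparison mixes populations; the stratum-specific rates are the causally relevant ones.
Standardising Drug F to the population cholesterol mix: 0.525·6/110 + 0.475·235/490 = 0.257.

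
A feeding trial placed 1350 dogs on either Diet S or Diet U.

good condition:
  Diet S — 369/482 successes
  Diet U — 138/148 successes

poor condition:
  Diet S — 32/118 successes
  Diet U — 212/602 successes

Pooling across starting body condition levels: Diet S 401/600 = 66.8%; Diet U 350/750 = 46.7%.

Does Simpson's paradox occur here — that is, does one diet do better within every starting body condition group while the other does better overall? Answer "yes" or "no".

yes

Within each starting body condition level (good condition 76.6% vs 93.2%; poor condition 27.1% vs 35.2%), Diet U has the higher rate every time. Pooled: 66.8% vs 46.7% — Diet S has the higher rate overall. The two comparisons disagree.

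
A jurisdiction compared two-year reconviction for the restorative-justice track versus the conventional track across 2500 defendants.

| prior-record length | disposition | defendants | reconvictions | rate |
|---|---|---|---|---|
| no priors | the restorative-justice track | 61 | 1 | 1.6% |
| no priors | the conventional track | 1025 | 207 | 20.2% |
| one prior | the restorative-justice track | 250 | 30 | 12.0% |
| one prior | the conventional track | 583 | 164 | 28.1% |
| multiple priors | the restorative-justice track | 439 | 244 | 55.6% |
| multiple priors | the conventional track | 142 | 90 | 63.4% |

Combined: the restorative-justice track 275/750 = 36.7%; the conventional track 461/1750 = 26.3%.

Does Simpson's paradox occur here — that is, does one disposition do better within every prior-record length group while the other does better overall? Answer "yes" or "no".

Within each prior-record length level (no priors 1.6% vs 20.2%; one prior 12.0% vs 28.1%; multiple priors 55.6% vs 63.4%), the restorative-justice track has the lower rate every time. Pooled: 36.7% vs 26.3% — the conventional track has the lower rate overall. The two comparisons disagree.

yes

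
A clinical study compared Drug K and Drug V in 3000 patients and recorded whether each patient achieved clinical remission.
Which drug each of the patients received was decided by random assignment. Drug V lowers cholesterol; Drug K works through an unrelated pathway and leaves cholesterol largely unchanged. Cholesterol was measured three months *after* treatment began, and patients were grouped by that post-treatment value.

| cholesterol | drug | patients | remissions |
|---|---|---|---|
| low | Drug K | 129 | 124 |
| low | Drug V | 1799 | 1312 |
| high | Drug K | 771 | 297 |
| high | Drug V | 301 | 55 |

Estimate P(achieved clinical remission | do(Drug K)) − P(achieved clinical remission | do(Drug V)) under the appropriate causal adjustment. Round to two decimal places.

The stratified and pooled comparisons disagree (Drug K wins within each cholesterol; Drug V wins overall), so the answer turns on the causal role of cholesterol.
Cholesterol here is a post-treatment variable shaped by the drug; conditioning on it would introduce bias rather than remove it. The overall comparison is the causal one.
The causal difference is the pooled difference: 0.468 − 0.651 = -0.183.

-0.18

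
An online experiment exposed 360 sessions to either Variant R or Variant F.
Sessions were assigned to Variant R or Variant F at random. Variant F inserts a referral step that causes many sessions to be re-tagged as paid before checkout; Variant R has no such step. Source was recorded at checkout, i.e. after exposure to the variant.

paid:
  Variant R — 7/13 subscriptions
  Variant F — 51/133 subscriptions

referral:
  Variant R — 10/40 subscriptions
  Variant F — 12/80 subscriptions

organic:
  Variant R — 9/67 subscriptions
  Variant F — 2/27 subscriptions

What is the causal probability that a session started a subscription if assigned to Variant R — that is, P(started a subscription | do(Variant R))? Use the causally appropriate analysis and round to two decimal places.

Traffic source is downstream of the variant. One should not condition on a consequence of treatment, so the overall rates are the right comparison.
So P(outcome | do(Variant R)) is just the pooled rate for Variant R: 26/120 = 0.217.

0.22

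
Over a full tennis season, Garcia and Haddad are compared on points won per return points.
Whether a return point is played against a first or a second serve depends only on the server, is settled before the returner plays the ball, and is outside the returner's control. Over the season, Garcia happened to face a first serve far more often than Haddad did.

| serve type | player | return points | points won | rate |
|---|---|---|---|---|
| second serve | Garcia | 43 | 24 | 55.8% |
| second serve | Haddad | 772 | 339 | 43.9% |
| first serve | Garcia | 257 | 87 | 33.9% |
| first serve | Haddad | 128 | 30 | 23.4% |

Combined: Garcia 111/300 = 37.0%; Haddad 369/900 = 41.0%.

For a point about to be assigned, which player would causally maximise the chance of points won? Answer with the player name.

Garcia

Within every serve type level Garcia has the higher rate, yet pooled Haddad does — Simpson's reversal.
Serve type differs across players for reasons unrelated to any effect of the player itself, and it separately predicts the outcome — a classic confounder. We must compare within serve type levels.
Within each level — second serve: 55.8% vs 43.9%; first serve: 33.9% vs 23.4% — Garcia is higher every time.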